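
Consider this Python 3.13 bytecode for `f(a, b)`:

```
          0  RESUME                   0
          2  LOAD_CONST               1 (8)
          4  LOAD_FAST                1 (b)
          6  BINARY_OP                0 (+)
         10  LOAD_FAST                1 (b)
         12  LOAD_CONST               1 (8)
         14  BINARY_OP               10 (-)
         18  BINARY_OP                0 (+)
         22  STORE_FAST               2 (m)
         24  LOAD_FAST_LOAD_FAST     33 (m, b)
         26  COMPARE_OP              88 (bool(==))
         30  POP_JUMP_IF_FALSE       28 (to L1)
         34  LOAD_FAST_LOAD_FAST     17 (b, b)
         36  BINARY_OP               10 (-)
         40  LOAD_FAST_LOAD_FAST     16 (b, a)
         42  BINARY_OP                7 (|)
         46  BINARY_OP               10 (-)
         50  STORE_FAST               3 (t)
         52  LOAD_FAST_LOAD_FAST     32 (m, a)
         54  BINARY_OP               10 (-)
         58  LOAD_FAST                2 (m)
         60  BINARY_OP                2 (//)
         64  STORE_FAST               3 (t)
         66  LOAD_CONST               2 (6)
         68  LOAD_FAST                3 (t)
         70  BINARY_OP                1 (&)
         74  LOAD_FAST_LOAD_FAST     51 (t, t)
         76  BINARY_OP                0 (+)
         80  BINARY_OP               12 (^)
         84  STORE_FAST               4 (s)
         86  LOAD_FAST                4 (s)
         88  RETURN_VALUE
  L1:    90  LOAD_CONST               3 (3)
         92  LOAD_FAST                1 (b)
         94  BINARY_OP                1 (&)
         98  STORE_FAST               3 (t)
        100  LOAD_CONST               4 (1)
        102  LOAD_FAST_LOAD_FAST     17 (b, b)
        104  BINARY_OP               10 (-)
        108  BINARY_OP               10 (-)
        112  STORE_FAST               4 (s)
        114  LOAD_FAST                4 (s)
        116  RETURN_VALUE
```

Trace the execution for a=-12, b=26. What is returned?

1

LOAD_CONST → push 8. Stack: [8]
LOAD_FAST b → push 26. Stack: [8, 26]
BINARY_OP + → 8 + 26 = 34. Stack: [34]
LOAD_FAST b → push 26. Stack: [34, 26]
LOAD_CONST → push 8. Stack: [34, 26, 8]
BINARY_OP - → 26 - 8 = 18. Stack: [34, 18]
BINARY_OP + → 34 + 18 = 52. Stack: [52]
STORE_FAST m → m=52. Stack: []
LOAD_FAST_LOAD_FAST m,b → push 52,26. Stack: [52, 26]
COMPARE_OP bool(==) → 52 vs 26 = False. Stack: [False]
POP_JUMP_IF_FALSE → pop False; jump. Stack: []
LOAD_CONST → push 3. Stack: [3]
LOAD_FAST b → push 26. Stack: [3, 26]
BINARY_OP & → 3 & 26 = 2. Stack: [2]
STORE_FAST t → t=2. Stack: []
LOAD_CONST → push 1. Stack: [1]
LOAD_FAST_LOAD_FAST b,b → push 26,26. Stack: [1, 26, 26]
BINARY_OP - → 26 - 26 = 0. Stack: [1, 0]
BINARY_OP - → 1 - 0 = 1. Stack: [1]
STORE_FAST s → s=1. Stack: []
LOAD_FAST s → push 1. Stack: [1]
RETURN_VALUE → return 1.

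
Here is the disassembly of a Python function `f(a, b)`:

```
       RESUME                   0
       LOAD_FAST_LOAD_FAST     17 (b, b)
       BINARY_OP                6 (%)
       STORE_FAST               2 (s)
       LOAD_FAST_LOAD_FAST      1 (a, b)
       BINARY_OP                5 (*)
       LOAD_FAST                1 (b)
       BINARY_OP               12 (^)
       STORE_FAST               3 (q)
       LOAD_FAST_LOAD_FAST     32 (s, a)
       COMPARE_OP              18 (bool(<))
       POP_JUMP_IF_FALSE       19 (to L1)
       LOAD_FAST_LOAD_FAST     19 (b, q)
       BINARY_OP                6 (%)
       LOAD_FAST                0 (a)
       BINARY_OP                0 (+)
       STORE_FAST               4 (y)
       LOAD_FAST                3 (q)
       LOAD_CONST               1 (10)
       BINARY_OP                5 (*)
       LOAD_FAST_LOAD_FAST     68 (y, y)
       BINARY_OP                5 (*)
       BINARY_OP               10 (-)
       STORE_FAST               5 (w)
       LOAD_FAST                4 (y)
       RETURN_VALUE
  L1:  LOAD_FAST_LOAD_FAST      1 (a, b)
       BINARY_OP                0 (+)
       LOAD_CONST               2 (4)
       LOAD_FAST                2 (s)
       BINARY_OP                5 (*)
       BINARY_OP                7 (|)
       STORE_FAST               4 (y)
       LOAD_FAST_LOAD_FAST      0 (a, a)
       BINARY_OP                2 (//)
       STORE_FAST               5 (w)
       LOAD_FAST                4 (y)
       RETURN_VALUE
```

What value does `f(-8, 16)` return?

8

LOAD_FAST_LOAD_FAST b,b → push 16,16. Stack: [16, 16]
BINARY_OP % → 16 % 16 = 0. Stack: [0]
STORE_FAST s → s=0. Stack: []
LOAD_FAST_LOAD_FAST a,b → push -8,16. Stack: [-8, 16]
BINARY_OP * → -8 * 16 = -128. Stack: [-128]
LOAD_FAST b → push 16. Stack: [-128, 16]
BINARY_OP ^ → -128 ^ 16 = -112. Stack: [-112]
STORE_FAST q → q=-112. Stack: []
LOAD_FAST_LOAD_FAST s,a → push 0,-8. Stack: [0, -8]
COMPARE_OP bool(<) → 0 vs -8 = False. Stack: [False]
POP_JUMP_IF_FALSE → pop False; jump. Stack: []
LOAD_FAST_LOAD_FAST a,b → push -8,16. Stack: [-8, 16]
BINARY_OP + → -8 + 16 = 8. Stack: [8]
LOAD_CONST → push 4. Stack: [8, 4]
LOAD_FAST s → push 0. Stack: [8, 4, 0]
BINARY_OP * → 4 * 0 = 0. Stack: [8, 0]
BINARY_OP | → 8 | 0 = 8. Stack: [8]
STORE_FAST y → y=8. Stack: []
LOAD_FAST_LOAD_FAST a,a → push -8,-8. Stack: [-8, -8]
BINARY_OP // → -8 // -8 = 1. Stack: [1]
STORE_FAST w → w=1. Stack: []
LOAD_FAST y → push 8. Stack: [8]
RETURN_VALUE → return 8.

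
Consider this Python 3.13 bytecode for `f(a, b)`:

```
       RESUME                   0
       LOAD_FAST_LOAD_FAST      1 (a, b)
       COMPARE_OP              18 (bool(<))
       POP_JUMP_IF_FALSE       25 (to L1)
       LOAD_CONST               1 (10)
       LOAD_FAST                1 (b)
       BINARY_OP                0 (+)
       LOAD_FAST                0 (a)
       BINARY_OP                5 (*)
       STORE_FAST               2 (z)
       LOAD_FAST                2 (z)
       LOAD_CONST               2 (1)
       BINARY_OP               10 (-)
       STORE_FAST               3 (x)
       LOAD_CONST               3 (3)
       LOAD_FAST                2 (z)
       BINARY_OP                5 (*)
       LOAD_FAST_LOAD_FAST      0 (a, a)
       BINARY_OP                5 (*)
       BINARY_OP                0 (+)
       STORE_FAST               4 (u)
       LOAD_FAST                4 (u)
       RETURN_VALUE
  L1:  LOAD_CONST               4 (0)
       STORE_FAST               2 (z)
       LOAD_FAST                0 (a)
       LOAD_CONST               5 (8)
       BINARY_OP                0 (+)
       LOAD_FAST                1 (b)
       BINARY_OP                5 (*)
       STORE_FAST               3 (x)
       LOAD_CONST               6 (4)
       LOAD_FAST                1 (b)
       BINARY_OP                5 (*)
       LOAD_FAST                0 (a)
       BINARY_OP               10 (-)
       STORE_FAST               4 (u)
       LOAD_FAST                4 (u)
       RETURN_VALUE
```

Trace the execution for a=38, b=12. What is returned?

10

LOAD_FAST_LOAD_FAST a,b → push 38,12. Stack: [38, 12]
COMPARE_OP bool(<) → 38 vs 12 = False. Stack: [False]
POP_JUMP_IF_FALSE → pop False; jump. Stack: []
LOAD_CONST → push 0. Stack: [0]
STORE_FAST z → z=0. Stack: []
LOAD_FAST a → push 38. Stack: [38]
LOAD_CONST → push 8. Stack: [38, 8]
BINARY_OP + → 38 + 8 = 46. Stack: [46]
LOAD_FAST b → push 12. Stack: [46, 12]
BINARY_OP * → 46 * 12 = 552. Stack: [552]
STORE_FAST x → x=552. Stack: []
LOAD_CONST → push 4. Stack: [4]
LOAD_FAST b → push 12. Stack: [4, 12]
BINARY_OP * → 4 * 12 = 48. Stack: [48]
LOAD_FAST a → push 38. Stack: [48, 38]
BINARY_OP - → 48 - 38 = 10. Stack: [10]
STORE_FAST u → u=10. Stack: []
LOAD_FAST u → push 10. Stack: [10]
RETURN_VALUE → return 10.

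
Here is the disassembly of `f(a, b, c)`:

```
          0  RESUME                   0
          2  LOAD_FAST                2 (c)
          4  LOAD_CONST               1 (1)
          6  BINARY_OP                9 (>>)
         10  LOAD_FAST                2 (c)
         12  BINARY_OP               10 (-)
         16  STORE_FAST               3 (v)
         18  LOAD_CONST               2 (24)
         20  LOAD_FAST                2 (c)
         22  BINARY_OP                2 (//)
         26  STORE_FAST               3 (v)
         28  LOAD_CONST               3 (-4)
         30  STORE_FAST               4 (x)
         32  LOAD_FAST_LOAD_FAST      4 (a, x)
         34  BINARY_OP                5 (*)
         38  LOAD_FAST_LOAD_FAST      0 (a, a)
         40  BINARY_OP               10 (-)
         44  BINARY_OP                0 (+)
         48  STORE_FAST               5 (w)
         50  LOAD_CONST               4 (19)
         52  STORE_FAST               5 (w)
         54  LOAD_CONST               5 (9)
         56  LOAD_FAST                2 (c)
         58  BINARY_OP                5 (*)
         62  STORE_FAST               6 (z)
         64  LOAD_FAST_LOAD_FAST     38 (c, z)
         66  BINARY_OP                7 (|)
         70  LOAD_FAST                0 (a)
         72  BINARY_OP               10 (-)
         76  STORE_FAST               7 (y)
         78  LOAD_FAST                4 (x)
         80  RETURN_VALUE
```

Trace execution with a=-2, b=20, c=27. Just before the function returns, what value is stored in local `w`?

19

LOAD_FAST c → push 27. Stack: [27]
LOAD_CONST → push 1. Stack: [27, 1]
BINARY_OP >> → 27 >> 1 = 13. Stack: [13]
LOAD_FAST c → push 27. Stack: [13, 27]
BINARY_OP - → 13 - 27 = -14. Stack: [-14]
STORE_FAST v → v=-14. Stack: []
LOAD_CONST → push 24. Stack: [24]
LOAD_FAST c → push 27. Stack: [24, 27]
BINARY_OP // → 24 // 27 = 0. Stack: [0]
STORE_FAST v → v=0. Stack: []
LOAD_CONST → push -4. Stack: [-4]
STORE_FAST x → x=-4. Stack: []
LOAD_FAST_LOAD_FAST a,x → push -2,-4. Stack: [-2, -4]
BINARY_OP * → -2 * -4 = 8. Stack: [8]
LOAD_FAST_LOAD_FAST a,a → push -2,-2. Stack: [8, -2, -2]
BINARY_OP - → -2 - -2 = 0. Stack: [8, 0]
BINARY_OP + → 8 + 0 = 8. Stack: [8]
STORE_FAST w → w=8. Stack: []
LOAD_CONST → push 19. Stack: [19]
STORE_FAST w → w=19. Stack: []
LOAD_CONST → push 9. Stack: [9]
LOAD_FAST c → push 27. Stack: [9, 27]
BINARY_OP * → 9 * 27 = 243. Stack: [243]
STORE_FAST z → z=243. Stack: []
LOAD_FAST_LOAD_FAST c,z → push 27,243. Stack: [27, 243]
BINARY_OP | → 27 | 243 = 251. Stack: [251]
LOAD_FAST a → push -2. Stack: [251, -2]
BINARY_OP - → 251 - -2 = 253. Stack: [253]
STORE_FAST y → y=253. Stack: []
LOAD_FAST x → push -4. Stack: [-4]
RETURN_VALUE → return -4.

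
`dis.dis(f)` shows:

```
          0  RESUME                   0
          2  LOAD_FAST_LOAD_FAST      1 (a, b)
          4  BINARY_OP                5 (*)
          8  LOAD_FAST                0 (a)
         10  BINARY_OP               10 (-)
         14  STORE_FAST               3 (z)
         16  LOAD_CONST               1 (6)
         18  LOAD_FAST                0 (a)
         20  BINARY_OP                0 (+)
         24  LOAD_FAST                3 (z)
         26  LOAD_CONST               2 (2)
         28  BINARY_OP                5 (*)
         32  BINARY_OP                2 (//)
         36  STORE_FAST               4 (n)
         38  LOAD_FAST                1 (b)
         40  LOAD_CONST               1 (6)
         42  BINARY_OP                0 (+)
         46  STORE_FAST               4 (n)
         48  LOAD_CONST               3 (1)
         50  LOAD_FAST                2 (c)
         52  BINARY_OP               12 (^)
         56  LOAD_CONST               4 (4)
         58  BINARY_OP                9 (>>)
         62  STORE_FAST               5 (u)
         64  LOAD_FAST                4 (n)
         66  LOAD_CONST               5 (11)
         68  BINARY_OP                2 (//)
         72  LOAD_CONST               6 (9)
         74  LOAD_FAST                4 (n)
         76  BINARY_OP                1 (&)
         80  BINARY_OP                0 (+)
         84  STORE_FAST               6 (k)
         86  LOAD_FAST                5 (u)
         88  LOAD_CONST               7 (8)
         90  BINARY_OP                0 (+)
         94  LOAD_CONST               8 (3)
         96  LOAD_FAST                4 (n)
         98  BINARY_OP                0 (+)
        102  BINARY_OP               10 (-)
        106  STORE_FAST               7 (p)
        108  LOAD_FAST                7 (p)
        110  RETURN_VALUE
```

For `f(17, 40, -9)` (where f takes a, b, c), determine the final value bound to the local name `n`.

46

LOAD_FAST_LOAD_FAST a,b → push 17,40. Stack: [17, 40]
BINARY_OP * → 17 * 40 = 680. Stack: [680]
LOAD_FAST a → push 17. Stack: [680, 17]
BINARY_OP - → 680 - 17 = 663. Stack: [663]
STORE_FAST z → z=663. Stack: []
LOAD_CONST → push 6. Stack: [6]
LOAD_FAST a → push 17. Stack: [6, 17]
BINARY_OP + → 6 + 17 = 23. Stack: [23]
LOAD_FAST z → push 663. Stack: [23, 663]
LOAD_CONST → push 2. Stack: [23, 663, 2]
BINARY_OP * → 663 * 2 = 1326. Stack: [23, 1326]
BINARY_OP // → 23 // 1326 = 0. Stack: [0]
STORE_FAST n → n=0. Stack: []
LOAD_FAST b → push 40. Stack: [40]
LOAD_CONST → push 6. Stack: [40, 6]
BINARY_OP + → 40 + 6 = 46. Stack: [46]
STORE_FAST n → n=46. Stack: []
LOAD_CONST → push 1. Stack: [1]
LOAD_FAST c → push -9. Stack: [1, -9]
BINARY_OP ^ → 1 ^ -9 = -10. Stack: [-10]
LOAD_CONST → push 4. Stack: [-10, 4]
BINARY_OP >> → -10 >> 4 = -1. Stack: [-1]
STORE_FAST u → u=-1. Stack: []
LOAD_FAST n → push 46. Stack: [46]
LOAD_CONST → push 11. Stack: [46, 11]
BINARY_OP // → 46 // 11 = 4. Stack: [4]
LOAD_CONST → push 9. Stack: [4, 9]
LOAD_FAST n → push 46. Stack: [4, 9, 46]
BINARY_OP & → 9 & 46 = 8. Stack: [4, 8]
BINARY_OP + → 4 + 8 = 12. Stack: [12]
STORE_FAST k → k=12. Stack: []
LOAD_FAST u → push -1. Stack: [-1]
LOAD_CONST → push 8. Stack: [-1, 8]
BINARY_OP + → -1 + 8 = 7. Stack: [7]
LOAD_CONST → push 3. Stack: [7, 3]
LOAD_FAST n → push 46. Stack: [7, 3, 46]
BINARY_OP + → 3 + 46 = 49. Stack: [7, 49]
BINARY_OP - → 7 - 49 = -42. Stack: [-42]
STORE_FAST p → p=-42. Stack: []
LOAD_FAST p → push -42. Stack: [-42]
RETURN_VALUE → return -42.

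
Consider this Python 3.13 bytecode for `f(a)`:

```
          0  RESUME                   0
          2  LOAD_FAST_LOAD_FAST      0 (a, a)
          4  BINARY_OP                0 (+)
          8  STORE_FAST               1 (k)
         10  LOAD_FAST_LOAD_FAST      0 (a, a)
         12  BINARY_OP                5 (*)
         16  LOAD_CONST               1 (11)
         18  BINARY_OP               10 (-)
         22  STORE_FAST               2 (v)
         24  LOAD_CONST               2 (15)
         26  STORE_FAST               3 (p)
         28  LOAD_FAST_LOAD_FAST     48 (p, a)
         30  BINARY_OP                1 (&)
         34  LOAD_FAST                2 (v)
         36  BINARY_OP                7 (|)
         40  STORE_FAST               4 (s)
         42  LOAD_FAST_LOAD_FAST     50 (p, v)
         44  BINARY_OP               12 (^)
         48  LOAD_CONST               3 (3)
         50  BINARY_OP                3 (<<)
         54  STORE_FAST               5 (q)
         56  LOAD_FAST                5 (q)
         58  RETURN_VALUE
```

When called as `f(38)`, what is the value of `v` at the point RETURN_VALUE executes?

LOAD_FAST_LOAD_FAST a,a → push 38,38. Stack: [38, 38]
BINARY_OP + → 38 + 38 = 76. Stack: [76]
STORE_FAST k → k=76. Stack: []
LOAD_FAST_LOAD_FAST a,a → push 38,38. Stack: [38, 38]
BINARY_OP * → 38 * 38 = 1444. Stack: [1444]
LOAD_CONST → push 11. Stack: [1444, 11]
BINARY_OP - → 1444 - 11 = 1433. Stack: [1433]
STORE_FAST v → v=1433. Stack: []
LOAD_CONST → push 15. Stack: [15]
STORE_FAST p → p=15. Stack: []
LOAD_FAST_LOAD_FAST p,a → push 15,38. Stack: [15, 38]
BINARY_OP & → 15 & 38 = 6. Stack: [6]
LOAD_FAST v → push 1433. Stack: [6, 1433]
BINARY_OP | → 6 | 1433 = 1439. Stack: [1439]
STORE_FAST s → s=1439. Stack: []
LOAD_FAST_LOAD_FAST p,v → push 15,1433. Stack: [15, 1433]
BINARY_OP ^ → 15 ^ 1433 = 1430. Stack: [1430]
LOAD_CONST → push 3. Stack: [1430, 3]
BINARY_OP << → 1430 << 3 = 11440. Stack: [11440]
STORE_FAST q → q=11440. Stack: []
LOAD_FAST q → push 11440. Stack: [11440]
RETURN_VALUE → return 11440.

1433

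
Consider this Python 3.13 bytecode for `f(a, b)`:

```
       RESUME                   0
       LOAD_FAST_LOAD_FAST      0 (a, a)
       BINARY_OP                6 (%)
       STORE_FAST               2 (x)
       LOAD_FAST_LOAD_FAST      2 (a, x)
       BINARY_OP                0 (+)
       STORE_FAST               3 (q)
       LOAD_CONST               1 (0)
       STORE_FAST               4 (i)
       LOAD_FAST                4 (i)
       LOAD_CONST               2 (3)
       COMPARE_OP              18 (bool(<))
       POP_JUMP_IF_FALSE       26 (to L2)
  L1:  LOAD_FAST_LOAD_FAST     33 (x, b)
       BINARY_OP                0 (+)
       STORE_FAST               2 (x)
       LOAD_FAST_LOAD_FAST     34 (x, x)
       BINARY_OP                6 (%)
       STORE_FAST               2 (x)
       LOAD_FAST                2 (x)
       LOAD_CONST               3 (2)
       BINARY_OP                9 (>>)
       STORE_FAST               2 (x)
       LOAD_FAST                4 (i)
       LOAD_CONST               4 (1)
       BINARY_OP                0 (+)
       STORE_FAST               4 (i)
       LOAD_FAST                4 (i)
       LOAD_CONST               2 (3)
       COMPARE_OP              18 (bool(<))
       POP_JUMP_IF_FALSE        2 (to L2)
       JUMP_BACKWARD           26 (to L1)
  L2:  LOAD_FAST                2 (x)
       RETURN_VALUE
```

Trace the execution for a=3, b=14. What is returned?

LOAD_FAST_LOAD_FAST a,a → push 3,3
BINARY_OP % → 3 % 3 = 0
STORE_FAST x → x=0
LOAD_FAST_LOAD_FAST a,x → push 3,0
BINARY_OP + → 3 + 0 = 3
STORE_FAST q → q=3
LOAD_CONST → push 0
STORE_FAST i → i=0
LOAD_FAST i → push 0
LOAD_CONST → push 3
COMPARE_OP bool(<) → 0 vs 3 = True
POP_JUMP_IF_FALSE → pop True; no jump
LOAD_FAST_LOAD_FAST x,b → push 0,14
BINARY_OP + → 0 + 14 = 14
STORE_FAST x → x=14
LOAD_FAST_LOAD_FAST x,x → push 14,14
BINARY_OP % → 14 % 14 = 0
STORE_FAST x → x=0
LOAD_FAST x → push 0
LOAD_CONST → push 2
BINARY_OP >> → 0 >> 2 = 0
STORE_FAST x → x=0
LOAD_FAST i → push 0
LOAD_CONST → push 1
BINARY_OP + → 0 + 1 = 1
STORE_FAST i → i=1
LOAD_FAST i → push 1
LOAD_CONST → push 3
COMPARE_OP bool(<) → 1 vs 3 = True
POP_JUMP_IF_FALSE → pop True; no jump
LOAD_FAST_LOAD_FAST x,b → push 0,14
BINARY_OP + → 0 + 14 = 14
STORE_FAST x → x=14
LOAD_FAST_LOAD_FAST x,x → push 14,14
BINARY_OP % → 14 % 14 = 0
STORE_FAST x → x=0
LOAD_FAST x → push 0
LOAD_CONST → push 2
BINARY_OP >> → 0 >> 2 = 0
STORE_FAST x → x=0
LOAD_FAST i → push 1
LOAD_CONST → push 1
BINARY_OP + → 1 + 1 = 2
STORE_FAST i → i=2
LOAD_FAST i → push 2
LOAD_CONST → push 3
COMPARE_OP bool(<) → 2 vs 3 = True
POP_JUMP_IF_FALSE → pop True; no jump
LOAD_FAST_LOAD_FAST x,b → push 0,14
BINARY_OP + → 0 + 14 = 14
STORE_FAST x → x=14
LOAD_FAST_LOAD_FAST x,x → push 14,14
BINARY_OP % → 14 % 14 = 0
STORE_FAST x → x=0
LOAD_FAST x → push 0
LOAD_CONST → push 2
BINARY_OP >> → 0 >> 2 = 0
STORE_FAST x → x=0
LOAD_FAST i → push 2
LOAD_CONST → push 1
BINARY_OP + → 2 + 1 = 3
STORE_FAST i → i=3
LOAD_FAST i → push 3
LOAD_CONST → push 3
COMPARE_OP bool(<) → 3 vs 3 = False
POP_JUMP_IF_FALSE → pop False; jump
LOAD_FAST x → push 0
RETURN_VALUE → return 0.

0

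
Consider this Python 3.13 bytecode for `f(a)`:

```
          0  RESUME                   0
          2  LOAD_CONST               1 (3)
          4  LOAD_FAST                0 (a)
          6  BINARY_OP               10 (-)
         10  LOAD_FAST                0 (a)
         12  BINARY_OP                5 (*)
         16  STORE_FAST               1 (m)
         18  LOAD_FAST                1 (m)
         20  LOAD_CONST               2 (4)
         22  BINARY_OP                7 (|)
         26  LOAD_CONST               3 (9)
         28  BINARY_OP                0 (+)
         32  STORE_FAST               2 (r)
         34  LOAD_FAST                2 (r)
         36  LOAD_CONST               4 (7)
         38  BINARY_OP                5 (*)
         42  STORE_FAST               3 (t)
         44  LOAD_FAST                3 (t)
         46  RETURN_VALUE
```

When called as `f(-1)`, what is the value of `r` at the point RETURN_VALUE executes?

5

LOAD_CONST → push 3. Stack: [3]
LOAD_FAST a → push -1. Stack: [3, -1]
BINARY_OP - → 3 - -1 = 4. Stack: [4]
LOAD_FAST a → push -1. Stack: [4, -1]
BINARY_OP * → 4 * -1 = -4. Stack: [-4]
STORE_FAST m → m=-4. Stack: []
LOAD_FAST m → push -4. Stack: [-4]
LOAD_CONST → push 4. Stack: [-4, 4]
BINARY_OP | → -4 | 4 = -4. Stack: [-4]
LOAD_CONST → push 9. Stack: [-4, 9]
BINARY_OP + → -4 + 9 = 5. Stack: [5]
STORE_FAST r → r=5. Stack: []
LOAD_FAST r → push 5. Stack: [5]
LOAD_CONST → push 7. Stack: [5, 7]
BINARY_OP * → 5 * 7 = 35. Stack: [35]
STORE_FAST t → t=35. Stack: []
LOAD_FAST t → push 35. Stack: [35]
RETURN_VALUE → return 35.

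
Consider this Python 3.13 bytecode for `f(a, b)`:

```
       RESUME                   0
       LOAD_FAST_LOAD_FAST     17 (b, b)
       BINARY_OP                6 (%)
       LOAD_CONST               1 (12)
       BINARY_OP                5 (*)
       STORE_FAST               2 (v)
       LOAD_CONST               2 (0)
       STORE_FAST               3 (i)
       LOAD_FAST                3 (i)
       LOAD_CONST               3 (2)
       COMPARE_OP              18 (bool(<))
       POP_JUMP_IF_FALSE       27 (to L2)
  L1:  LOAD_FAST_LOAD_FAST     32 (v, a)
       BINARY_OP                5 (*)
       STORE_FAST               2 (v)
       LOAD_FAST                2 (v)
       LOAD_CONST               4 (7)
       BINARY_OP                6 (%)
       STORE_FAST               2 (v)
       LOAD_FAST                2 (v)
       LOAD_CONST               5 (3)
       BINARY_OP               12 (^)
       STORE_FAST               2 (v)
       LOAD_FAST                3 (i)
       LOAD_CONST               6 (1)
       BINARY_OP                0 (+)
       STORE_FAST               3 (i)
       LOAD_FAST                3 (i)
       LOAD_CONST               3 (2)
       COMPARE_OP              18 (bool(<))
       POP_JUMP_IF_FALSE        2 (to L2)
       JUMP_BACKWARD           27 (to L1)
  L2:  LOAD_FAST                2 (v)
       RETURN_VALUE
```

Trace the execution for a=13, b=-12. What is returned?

7

LOAD_FAST_LOAD_FAST b,b → push -12,-12. Stack: [-12, -12]
BINARY_OP % → -12 % -12 = 0. Stack: [0]
LOAD_CONST → push 12. Stack: [0, 12]
BINARY_OP * → 0 * 12 = 0. Stack: [0]
STORE_FAST v → v=0. Stack: []
LOAD_CONST → push 0. Stack: [0]
STORE_FAST i → i=0. Stack: []
LOAD_FAST i → push 0. Stack: [0]
LOAD_CONST → push 2. Stack: [0, 2]
COMPARE_OP bool(<) → 0 vs 2 = True. Stack: [True]
POP_JUMP_IF_FALSE → pop True; no jump. Stack: []
LOAD_FAST_LOAD_FAST v,a → push 0,13. Stack: [0, 13]
BINARY_OP * → 0 * 13 = 0. Stack: [0]
STORE_FAST v → v=0. Stack: []
LOAD_FAST v → push 0. Stack: [0]
LOAD_CONST → push 7. Stack: [0, 7]
BINARY_OP % → 0 % 7 = 0. Stack: [0]
STORE_FAST v → v=0. Stack: []
LOAD_FAST v → push 0. Stack: [0]
LOAD_CONST → push 3. Stack: [0, 3]
BINARY_OP ^ → 0 ^ 3 = 3. Stack: [3]
STORE_FAST v → v=3. Stack: []
LOAD_FAST i → push 0. Stack: [0]
LOAD_CONST → push 1. Stack: [0, 1]
BINARY_OP + → 0 + 1 = 1. Stack: [1]
STORE_FAST i → i=1. Stack: []
LOAD_FAST i → push 1. Stack: [1]
LOAD_CONST → push 2. Stack: [1, 2]
COMPARE_OP bool(<) → 1 vs 2 = True. Stack: [True]
POP_JUMP_IF_FALSE → pop True; no jump. Stack: []
LOAD_FAST_LOAD_FAST v,a → push 3,13. Stack: [3, 13]
BINARY_OP * → 3 * 13 = 39. Stack: [39]
STORE_FAST v → v=39. Stack: []
LOAD_FAST v → push 39. Stack: [39]
LOAD_CONST → push 7. Stack: [39, 7]
BINARY_OP % → 39 % 7 = 4. Stack: [4]
STORE_FAST v → v=4. Stack: []
LOAD_FAST v → push 4. Stack: [4]
LOAD_CONST → push 3. Stack: [4, 3]
BINARY_OP ^ → 4 ^ 3 = 7. Stack: [7]
STORE_FAST v → v=7. Stack: []
LOAD_FAST i → push 1. Stack: [1]
LOAD_CONST → push 1. Stack: [1, 1]
BINARY_OP + → 1 + 1 = 2. Stack: [2]
STORE_FAST i → i=2. Stack: []
LOAD_FAST i → push 2. Stack: [2]
LOAD_CONST → push 2. Stack: [2, 2]
COMPARE_OP bool(<) → 2 vs 2 = False. Stack: [False]
POP_JUMP_IF_FALSE → pop False; jump. Stack: []
LOAD_FAST v → push 7. Stack: [7]
RETURN_VALUE → return 7.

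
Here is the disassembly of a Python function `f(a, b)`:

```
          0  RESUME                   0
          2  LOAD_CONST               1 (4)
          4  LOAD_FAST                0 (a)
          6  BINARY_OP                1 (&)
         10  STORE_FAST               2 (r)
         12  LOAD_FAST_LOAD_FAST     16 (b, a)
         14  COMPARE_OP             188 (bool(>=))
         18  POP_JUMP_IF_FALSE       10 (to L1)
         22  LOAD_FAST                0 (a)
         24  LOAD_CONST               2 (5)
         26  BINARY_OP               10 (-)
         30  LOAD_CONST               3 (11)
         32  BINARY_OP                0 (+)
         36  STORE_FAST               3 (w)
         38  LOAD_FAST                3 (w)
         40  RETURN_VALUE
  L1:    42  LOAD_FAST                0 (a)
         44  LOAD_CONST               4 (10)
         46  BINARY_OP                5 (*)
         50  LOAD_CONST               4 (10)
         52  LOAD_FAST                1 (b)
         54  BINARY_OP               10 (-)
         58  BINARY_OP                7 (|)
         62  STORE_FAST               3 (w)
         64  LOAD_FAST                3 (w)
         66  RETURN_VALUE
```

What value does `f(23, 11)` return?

LOAD_CONST → push 4. Stack: [4]
LOAD_FAST a → push 23. Stack: [4, 23]
BINARY_OP & → 4 & 23 = 4. Stack: [4]
STORE_FAST r → r=4. Stack: []
LOAD_FAST_LOAD_FAST b,a → push 11,23. Stack: [11, 23]
COMPARE_OP bool(>=) → 11 vs 23 = False. Stack: [False]
POP_JUMP_IF_FALSE → pop False; jump. Stack: []
LOAD_FAST a → push 23. Stack: [23]
LOAD_CONST → push 10. Stack: [23, 10]
BINARY_OP * → 23 * 10 = 230. Stack: [230]
LOAD_CONST → push 10. Stack: [230, 10]
LOAD_FAST b → push 11. Stack: [230, 10, 11]
BINARY_OP - → 10 - 11 = -1. Stack: [230, -1]
BINARY_OP | → 230 | -1 = -1. Stack: [-1]
STORE_FAST w → w=-1. Stack: []
LOAD_FAST w → push -1. Stack: [-1]
RETURN_VALUE → return -1.

-1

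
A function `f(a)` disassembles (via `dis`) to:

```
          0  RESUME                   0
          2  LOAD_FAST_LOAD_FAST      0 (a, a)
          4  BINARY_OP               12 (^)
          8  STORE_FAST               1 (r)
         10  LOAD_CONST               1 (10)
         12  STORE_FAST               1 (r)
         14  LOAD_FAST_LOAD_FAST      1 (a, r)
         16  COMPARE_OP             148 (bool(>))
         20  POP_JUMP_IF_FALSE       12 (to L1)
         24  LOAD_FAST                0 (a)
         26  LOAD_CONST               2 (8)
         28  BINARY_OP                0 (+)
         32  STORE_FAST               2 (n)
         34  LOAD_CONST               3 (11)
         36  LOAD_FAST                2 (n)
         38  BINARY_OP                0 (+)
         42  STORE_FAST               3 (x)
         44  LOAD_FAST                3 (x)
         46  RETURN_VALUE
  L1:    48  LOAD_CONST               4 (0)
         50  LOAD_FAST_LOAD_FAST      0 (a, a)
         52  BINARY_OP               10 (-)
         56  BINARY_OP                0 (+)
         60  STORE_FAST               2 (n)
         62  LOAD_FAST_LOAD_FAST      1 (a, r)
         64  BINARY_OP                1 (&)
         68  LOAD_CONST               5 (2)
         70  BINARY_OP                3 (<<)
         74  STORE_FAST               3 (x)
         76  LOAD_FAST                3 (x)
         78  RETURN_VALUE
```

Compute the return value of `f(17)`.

36

LOAD_FAST_LOAD_FAST a,a → push 17,17. Stack: [17, 17]
BINARY_OP ^ → 17 ^ 17 = 0. Stack: [0]
STORE_FAST r → r=0. Stack: []
LOAD_CONST → push 10. Stack: [10]
STORE_FAST r → r=10. Stack: []
LOAD_FAST_LOAD_FAST a,r → push 17,10. Stack: [17, 10]
COMPARE_OP bool(>) → 17 vs 10 = True. Stack: [True]
POP_JUMP_IF_FALSE → pop True; no jump. Stack: []
LOAD_FAST a → push 17. Stack: [17]
LOAD_CONST → push 8. Stack: [17, 8]
BINARY_OP + → 17 + 8 = 25. Stack: [25]
STORE_FAST n → n=25. Stack: []
LOAD_CONST → push 11. Stack: [11]
LOAD_FAST n → push 25. Stack: [11, 25]
BINARY_OP + → 11 + 25 = 36. Stack: [36]
STORE_FAST x → x=36. Stack: []
LOAD_FAST x → push 36. Stack: [36]
RETURN_VALUE → return 36.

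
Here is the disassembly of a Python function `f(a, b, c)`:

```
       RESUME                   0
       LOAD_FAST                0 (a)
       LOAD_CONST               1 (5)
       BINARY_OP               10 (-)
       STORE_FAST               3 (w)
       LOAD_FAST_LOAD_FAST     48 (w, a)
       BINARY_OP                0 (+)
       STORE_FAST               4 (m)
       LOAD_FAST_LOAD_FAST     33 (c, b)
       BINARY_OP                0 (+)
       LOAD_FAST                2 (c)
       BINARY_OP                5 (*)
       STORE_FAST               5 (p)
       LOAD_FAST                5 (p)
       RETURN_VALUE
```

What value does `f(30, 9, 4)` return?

52

LOAD_FAST a → push 30. Stack: [30]
LOAD_CONST → push 5. Stack: [30, 5]
BINARY_OP - → 30 - 5 = 25. Stack: [25]
STORE_FAST w → w=25. Stack: []
LOAD_FAST_LOAD_FAST w,a → push 25,30. Stack: [25, 30]
BINARY_OP + → 25 + 30 = 55. Stack: [55]
STORE_FAST m → m=55. Stack: []
LOAD_FAST_LOAD_FAST c,b → push 4,9. Stack: [4, 9]
BINARY_OP + → 4 + 9 = 13. Stack: [13]
LOAD_FAST c → push 4. Stack: [13, 4]
BINARY_OP * → 13 * 4 = 52. Stack: [52]
STORE_FAST p → p=52. Stack: []
LOAD_FAST p → push 52. Stack: [52]
RETURN_VALUE → return 52.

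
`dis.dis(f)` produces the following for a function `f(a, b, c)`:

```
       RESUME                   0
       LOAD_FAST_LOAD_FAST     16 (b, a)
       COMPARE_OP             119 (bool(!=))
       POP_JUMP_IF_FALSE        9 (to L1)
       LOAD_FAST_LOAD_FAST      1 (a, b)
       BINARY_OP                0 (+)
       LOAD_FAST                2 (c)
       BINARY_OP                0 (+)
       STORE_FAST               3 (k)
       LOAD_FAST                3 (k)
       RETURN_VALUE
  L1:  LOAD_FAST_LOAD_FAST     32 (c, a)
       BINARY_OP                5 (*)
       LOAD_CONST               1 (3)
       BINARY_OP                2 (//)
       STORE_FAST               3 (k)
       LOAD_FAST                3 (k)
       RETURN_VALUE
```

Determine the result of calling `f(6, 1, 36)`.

LOAD_FAST_LOAD_FAST b,a → push 1,6. Stack: [1, 6]
COMPARE_OP bool(!=) → 1 vs 6 = True. Stack: [True]
POP_JUMP_IF_FALSE → pop True; no jump. Stack: []
LOAD_FAST_LOAD_FAST a,b → push 6,1. Stack: [6, 1]
BINARY_OP + → 6 + 1 = 7. Stack: [7]
LOAD_FAST c → push 36. Stack: [7, 36]
BINARY_OP + → 7 + 36 = 43. Stack: [43]
STORE_FAST k → k=43. Stack: []
LOAD_FAST k → push 43. Stack: [43]
RETURN_VALUE → return 43.

43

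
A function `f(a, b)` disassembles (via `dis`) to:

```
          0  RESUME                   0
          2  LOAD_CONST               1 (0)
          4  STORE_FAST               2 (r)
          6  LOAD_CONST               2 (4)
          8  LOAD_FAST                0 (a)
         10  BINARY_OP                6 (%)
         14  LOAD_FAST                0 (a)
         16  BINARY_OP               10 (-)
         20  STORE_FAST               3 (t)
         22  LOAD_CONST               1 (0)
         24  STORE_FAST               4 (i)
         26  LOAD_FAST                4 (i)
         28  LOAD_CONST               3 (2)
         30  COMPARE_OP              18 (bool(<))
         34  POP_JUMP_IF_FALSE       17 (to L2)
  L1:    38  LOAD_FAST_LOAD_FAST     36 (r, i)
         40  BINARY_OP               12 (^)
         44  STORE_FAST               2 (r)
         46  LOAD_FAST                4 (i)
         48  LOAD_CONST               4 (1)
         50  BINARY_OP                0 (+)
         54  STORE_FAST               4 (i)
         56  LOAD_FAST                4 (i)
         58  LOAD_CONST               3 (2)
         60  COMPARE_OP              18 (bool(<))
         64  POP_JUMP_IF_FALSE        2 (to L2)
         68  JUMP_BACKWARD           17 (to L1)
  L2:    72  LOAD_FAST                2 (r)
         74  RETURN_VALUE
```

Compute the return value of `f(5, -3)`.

1

LOAD_CONST → push 0. Stack: [0]
STORE_FAST r → r=0. Stack: []
LOAD_CONST → push 4. Stack: [4]
LOAD_FAST a → push 5. Stack: [4, 5]
BINARY_OP % → 4 % 5 = 4. Stack: [4]
LOAD_FAST a → push 5. Stack: [4, 5]
BINARY_OP - → 4 - 5 = -1. Stack: [-1]
STORE_FAST t → t=-1. Stack: []
LOAD_CONST → push 0. Stack: [0]
STORE_FAST i → i=0. Stack: []
LOAD_FAST i → push 0. Stack: [0]
LOAD_CONST → push 2. Stack: [0, 2]
COMPARE_OP bool(<) → 0 vs 2 = True. Stack: [True]
POP_JUMP_IF_FALSE → pop True; no jump. Stack: []
LOAD_FAST_LOAD_FAST r,i → push 0,0. Stack: [0, 0]
BINARY_OP ^ → 0 ^ 0 = 0. Stack: [0]
STORE_FAST r → r=0. Stack: []
LOAD_FAST i → push 0. Stack: [0]
LOAD_CONST → push 1. Stack: [0, 1]
BINARY_OP + → 0 + 1 = 1. Stack: [1]
STORE_FAST i → i=1. Stack: []
LOAD_FAST i → push 1. Stack: [1]
LOAD_CONST → push 2. Stack: [1, 2]
COMPARE_OP bool(<) → 1 vs 2 = True. Stack: [True]
POP_JUMP_IF_FALSE → pop True; no jump. Stack: []
LOAD_FAST_LOAD_FAST r,i → push 0,1. Stack: [0, 1]
BINARY_OP ^ → 0 ^ 1 = 1. Stack: [1]
STORE_FAST r → r=1. Stack: []
LOAD_FAST i → push 1. Stack: [1]
LOAD_CONST → push 1. Stack: [1, 1]
BINARY_OP + → 1 + 1 = 2. Stack: [2]
STORE_FAST i → i=2. Stack: []
LOAD_FAST i → push 2. Stack: [2]
LOAD_CONST → push 2. Stack: [2, 2]
COMPARE_OP bool(<) → 2 vs 2 = False. Stack: [False]
POP_JUMP_IF_FALSE → pop False; jump. Stack: []
LOAD_FAST r → push 1. Stack: [1]
RETURN_VALUE → return 1.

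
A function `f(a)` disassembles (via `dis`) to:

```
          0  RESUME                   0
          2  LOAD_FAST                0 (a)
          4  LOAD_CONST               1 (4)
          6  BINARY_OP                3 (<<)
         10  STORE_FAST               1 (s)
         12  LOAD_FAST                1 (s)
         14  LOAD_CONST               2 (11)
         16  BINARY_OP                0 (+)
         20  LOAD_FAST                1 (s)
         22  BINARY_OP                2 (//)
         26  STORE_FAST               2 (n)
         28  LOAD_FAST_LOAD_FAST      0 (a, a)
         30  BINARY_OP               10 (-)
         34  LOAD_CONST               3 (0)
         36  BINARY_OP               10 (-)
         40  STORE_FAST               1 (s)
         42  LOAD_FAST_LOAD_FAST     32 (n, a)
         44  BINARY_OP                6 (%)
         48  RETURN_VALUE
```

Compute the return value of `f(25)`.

LOAD_FAST a → push 25. Stack: [25]
LOAD_CONST → push 4. Stack: [25, 4]
BINARY_OP << → 25 << 4 = 400. Stack: [400]
STORE_FAST s → s=400. Stack: []
LOAD_FAST s → push 400. Stack: [400]
LOAD_CONST → push 11. Stack: [400, 11]
BINARY_OP + → 400 + 11 = 411. Stack: [411]
LOAD_FAST s → push 400. Stack: [411, 400]
BINARY_OP // → 411 // 400 = 1. Stack: [1]
STORE_FAST n → n=1. Stack: []
LOAD_FAST_LOAD_FAST a,a → push 25,25. Stack: [25, 25]
BINARY_OP - → 25 - 25 = 0. Stack: [0]
LOAD_CONST → push 0. Stack: [0, 0]
BINARY_OP - → 0 - 0 = 0. Stack: [0]
STORE_FAST s → s=0. Stack: []
LOAD_FAST_LOAD_FAST n,a → push 1,25. Stack: [1, 25]
BINARY_OP % → 1 % 25 = 1. Stack: [1]
RETURN_VALUE → return 1.

1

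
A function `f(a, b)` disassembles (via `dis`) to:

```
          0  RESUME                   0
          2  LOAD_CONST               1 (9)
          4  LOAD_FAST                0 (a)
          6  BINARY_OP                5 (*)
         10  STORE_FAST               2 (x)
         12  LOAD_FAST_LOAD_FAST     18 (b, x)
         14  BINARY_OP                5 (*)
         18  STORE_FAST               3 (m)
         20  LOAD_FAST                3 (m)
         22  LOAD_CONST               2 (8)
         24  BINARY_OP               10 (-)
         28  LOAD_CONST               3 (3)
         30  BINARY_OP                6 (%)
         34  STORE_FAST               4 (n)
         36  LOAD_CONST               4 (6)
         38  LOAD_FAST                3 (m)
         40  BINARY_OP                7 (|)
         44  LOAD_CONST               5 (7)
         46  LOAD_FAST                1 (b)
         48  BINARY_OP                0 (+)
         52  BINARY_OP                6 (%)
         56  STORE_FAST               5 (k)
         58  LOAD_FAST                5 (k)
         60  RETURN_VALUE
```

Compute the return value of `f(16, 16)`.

LOAD_CONST → push 9. Stack: [9]
LOAD_FAST a → push 16. Stack: [9, 16]
BINARY_OP * → 9 * 16 = 144. Stack: [144]
STORE_FAST x → x=144. Stack: []
LOAD_FAST_LOAD_FAST b,x → push 16,144. Stack: [16, 144]
BINARY_OP * → 16 * 144 = 2304. Stack: [2304]
STORE_FAST m → m=2304. Stack: []
LOAD_FAST m → push 2304. Stack: [2304]
LOAD_CONST → push 8. Stack: [2304, 8]
BINARY_OP - → 2304 - 8 = 2296. Stack: [2296]
LOAD_CONST → push 3. Stack: [2296, 3]
BINARY_OP % → 2296 % 3 = 1. Stack: [1]
STORE_FAST n → n=1. Stack: []
LOAD_CONST → push 6. Stack: [6]
LOAD_FAST m → push 2304. Stack: [6, 2304]
BINARY_OP | → 6 | 2304 = 2310. Stack: [2310]
LOAD_CONST → push 7. Stack: [2310, 7]
LOAD_FAST b → push 16. Stack: [2310, 7, 16]
BINARY_OP + → 7 + 16 = 23. Stack: [2310, 23]
BINARY_OP % → 2310 % 23 = 10. Stack: [10]
STORE_FAST k → k=10. Stack: []
LOAD_FAST k → push 10. Stack: [10]
RETURN_VALUE → return 10.

10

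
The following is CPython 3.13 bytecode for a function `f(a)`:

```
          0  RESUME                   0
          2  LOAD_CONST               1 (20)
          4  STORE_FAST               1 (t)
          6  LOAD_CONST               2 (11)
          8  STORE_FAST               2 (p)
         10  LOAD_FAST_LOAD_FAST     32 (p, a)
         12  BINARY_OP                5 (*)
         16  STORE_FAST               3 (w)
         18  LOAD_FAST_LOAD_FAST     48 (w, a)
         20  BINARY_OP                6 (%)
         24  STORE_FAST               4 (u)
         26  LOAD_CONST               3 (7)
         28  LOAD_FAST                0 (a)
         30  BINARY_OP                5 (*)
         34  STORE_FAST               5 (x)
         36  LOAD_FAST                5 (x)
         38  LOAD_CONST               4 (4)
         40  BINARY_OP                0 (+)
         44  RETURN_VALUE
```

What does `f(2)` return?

18

LOAD_CONST → push 20. Stack: [20]
STORE_FAST t → t=20. Stack: []
LOAD_CONST → push 11. Stack: [11]
STORE_FAST p → p=11. Stack: []
LOAD_FAST_LOAD_FAST p,a → push 11,2. Stack: [11, 2]
BINARY_OP * → 11 * 2 = 22. Stack: [22]
STORE_FAST w → w=22. Stack: []
LOAD_FAST_LOAD_FAST w,a → push 22,2. Stack: [22, 2]
BINARY_OP % → 22 % 2 = 0. Stack: [0]
STORE_FAST u → u=0. Stack: []
LOAD_CONST → push 7. Stack: [7]
LOAD_FAST a → push 2. Stack: [7, 2]
BINARY_OP * → 7 * 2 = 14. Stack: [14]
STORE_FAST x → x=14. Stack: []
LOAD_FAST x → push 14. Stack: [14]
LOAD_CONST → push 4. Stack: [14, 4]
BINARY_OP + → 14 + 4 = 18. Stack: [18]
RETURN_VALUE → return 18.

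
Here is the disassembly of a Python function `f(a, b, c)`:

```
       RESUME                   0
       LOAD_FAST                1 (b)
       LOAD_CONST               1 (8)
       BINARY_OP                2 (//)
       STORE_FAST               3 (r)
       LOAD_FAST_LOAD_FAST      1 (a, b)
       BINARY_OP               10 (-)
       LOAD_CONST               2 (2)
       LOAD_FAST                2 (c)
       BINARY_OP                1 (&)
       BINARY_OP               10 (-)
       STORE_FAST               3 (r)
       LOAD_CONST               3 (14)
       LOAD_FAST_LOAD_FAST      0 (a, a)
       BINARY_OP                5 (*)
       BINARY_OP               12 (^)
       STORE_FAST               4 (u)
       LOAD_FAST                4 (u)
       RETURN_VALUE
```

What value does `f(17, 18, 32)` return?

LOAD_FAST b → push 18. Stack: [18]
LOAD_CONST → push 8. Stack: [18, 8]
BINARY_OP // → 18 // 8 = 2. Stack: [2]
STORE_FAST r → r=2. Stack: []
LOAD_FAST_LOAD_FAST a,b → push 17,18. Stack: [17, 18]
BINARY_OP - → 17 - 18 = -1. Stack: [-1]
LOAD_CONST → push 2. Stack: [-1, 2]
LOAD_FAST c → push 32. Stack: [-1, 2, 32]
BINARY_OP & → 2 & 32 = 0. Stack: [-1, 0]
BINARY_OP - → -1 - 0 = -1. Stack: [-1]
STORE_FAST r → r=-1. Stack: []
LOAD_CONST → push 14. Stack: [14]
LOAD_FAST_LOAD_FAST a,a → push 17,17. Stack: [14, 17, 17]
BINARY_OP * → 17 * 17 = 289. Stack: [14, 289]
BINARY_OP ^ → 14 ^ 289 = 303. Stack: [303]
STORE_FAST u → u=303. Stack: []
LOAD_FAST u → push 303. Stack: [303]
RETURN_VALUE → return 303.

303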